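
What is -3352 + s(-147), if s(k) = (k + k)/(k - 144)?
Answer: -325046/97 ≈ -3351.0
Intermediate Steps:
s(k) = 2*k/(-144 + k) (s(k) = (2*k)/(-144 + k) = 2*k/(-144 + k))
-3352 + s(-147) = -3352 + 2*(-147)/(-144 - 147) = -3352 + 2*(-147)/(-291) = -3352 + 2*(-147)*(-1/291) = -3352 + 98/97 = -325046/97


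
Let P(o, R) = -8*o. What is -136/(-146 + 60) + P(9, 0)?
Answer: -3028/43 ≈ -70.419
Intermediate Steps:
-136/(-146 + 60) + P(9, 0) = -136/(-146 + 60) - 8*9 = -136/(-86) - 72 = -1/86*(-136) - 72 = 68/43 - 72 = -3028/43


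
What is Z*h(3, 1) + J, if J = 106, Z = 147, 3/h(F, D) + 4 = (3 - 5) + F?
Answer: -41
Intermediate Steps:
h(F, D) = 3/(-6 + F) (h(F, D) = 3/(-4 + ((3 - 5) + F)) = 3/(-4 + (-2 + F)) = 3/(-6 + F))
Z*h(3, 1) + J = 147*(3/(-6 + 3)) + 106 = 147*(3/(-3)) + 106 = 147*(3*(-⅓)) + 106 = 147*(-1) + 106 = -147 + 106 = -41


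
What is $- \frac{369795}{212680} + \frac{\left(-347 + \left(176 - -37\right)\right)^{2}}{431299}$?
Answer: $- \frac{31134666325}{18345734264} \approx -1.6971$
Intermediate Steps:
$- \frac{369795}{212680} + \frac{\left(-347 + \left(176 - -37\right)\right)^{2}}{431299} = \left(-369795\right) \frac{1}{212680} + \left(-347 + \left(176 + 37\right)\right)^{2} \cdot \frac{1}{431299} = - \frac{73959}{42536} + \left(-347 + 213\right)^{2} \cdot \frac{1}{431299} = - \frac{73959}{42536} + \left(-134\right)^{2} \cdot \frac{1}{431299} = - \frac{73959}{42536} + 17956 \cdot \frac{1}{431299} = - \frac{73959}{42536} + \frac{17956}{431299} = - \frac{31134666325}{18345734264}$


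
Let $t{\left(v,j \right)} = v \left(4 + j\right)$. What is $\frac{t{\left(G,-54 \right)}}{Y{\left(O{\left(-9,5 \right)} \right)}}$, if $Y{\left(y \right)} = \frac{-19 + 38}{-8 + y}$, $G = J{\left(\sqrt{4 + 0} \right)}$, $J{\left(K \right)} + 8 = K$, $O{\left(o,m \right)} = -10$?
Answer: $- \frac{5400}{19} \approx -284.21$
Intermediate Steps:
$J{\left(K \right)} = -8 + K$
$G = -6$ ($G = -8 + \sqrt{4 + 0} = -8 + \sqrt{4} = -8 + 2 = -6$)
$Y{\left(y \right)} = \frac{19}{-8 + y}$
$\frac{t{\left(G,-54 \right)}}{Y{\left(O{\left(-9,5 \right)} \right)}} = \frac{\left(-6\right) \left(4 - 54\right)}{19 \frac{1}{-8 - 10}} = \frac{\left(-6\right) \left(-50\right)}{19 \frac{1}{-18}} = \frac{300}{19 \left(- \frac{1}{18}\right)} = \frac{300}{- \frac{19}{18}} = 300 \left(- \frac{18}{19}\right) = - \frac{5400}{19}$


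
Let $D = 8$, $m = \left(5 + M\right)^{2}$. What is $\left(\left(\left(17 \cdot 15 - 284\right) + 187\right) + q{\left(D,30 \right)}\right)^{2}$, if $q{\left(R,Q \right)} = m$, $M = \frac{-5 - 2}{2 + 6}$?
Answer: $\frac{125462401}{4096} \approx 30630.0$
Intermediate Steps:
$M = - \frac{7}{8} \approx -0.875$
$m = \frac{1089}{64}$ ($m = \left(5 - \frac{7}{8}\right)^{2} = \left(\frac{33}{8}\right)^{2} = \frac{1089}{64} \approx 17.016$)
$q{\left(R,Q \right)} = \frac{1089}{64}$
$\left(\left(\left(17 \cdot 15 - 284\right) + 187\right) + q{\left(D,30 \right)}\right)^{2} = \left(\left(\left(17 \cdot 15 - 284\right) + 187\right) + \frac{1089}{64}\right)^{2} = \left(\left(\left(255 - 284\right) + 187\right) + \frac{1089}{64}\right)^{2} = \left(\left(-29 + 187\right) + \frac{1089}{64}\right)^{2} = \left(158 + \frac{1089}{64}\right)^{2} = \left(\frac{11201}{64}\right)^{2} = \frac{125462401}{4096}$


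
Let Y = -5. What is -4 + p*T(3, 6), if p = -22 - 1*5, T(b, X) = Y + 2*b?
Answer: -31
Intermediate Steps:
T(b, X) = -5 + 2*b
p = -27 (p = -22 - 5 = -27)
-4 + p*T(3, 6) = -4 - 27*(-5 + 2*3) = -4 - 27*(-5 + 6) = -4 - 27*1 = -4 - 27 = -31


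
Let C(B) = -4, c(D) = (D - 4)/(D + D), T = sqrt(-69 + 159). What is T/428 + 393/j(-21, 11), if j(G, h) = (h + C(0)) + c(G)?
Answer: 16506/319 + 3*sqrt(10)/428 ≈ 51.765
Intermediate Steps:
T = 3*sqrt(10) (T = sqrt(90) = 3*sqrt(10) ≈ 9.4868)
c(D) = (-4 + D)/(2*D) (c(D) = (-4 + D)/((2*D)) = (-4 + D)*(1/(2*D)) = (-4 + D)/(2*D))
j(G, h) = -4 + h + (-4 + G)/(2*G) (j(G, h) = (h - 4) + (-4 + G)/(2*G) = (-4 + h) + (-4 + G)/(2*G) = -4 + h + (-4 + G)/(2*G))
T/428 + 393/j(-21, 11) = (3*sqrt(10))/428 + 393/(-7/2 + 11 - 2/(-21)) = (3*sqrt(10))*(1/428) + 393/(-7/2 + 11 - 2*(-1/21)) = 3*sqrt(10)/428 + 393/(-7/2 + 11 + 2/21) = 3*sqrt(10)/428 + 393/(319/42) = 3*sqrt(10)/428 + 393*(42/319) = 3*sqrt(10)/428 + 16506/319 = 16506/319 + 3*sqrt(10)/428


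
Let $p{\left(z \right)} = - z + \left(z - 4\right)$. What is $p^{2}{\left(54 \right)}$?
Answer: $16$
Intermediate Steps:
$p{\left(z \right)} = -4$ ($p{\left(z \right)} = - z + \left(-4 + z\right) = -4$)
$p^{2}{\left(54 \right)} = \left(-4\right)^{2} = 16$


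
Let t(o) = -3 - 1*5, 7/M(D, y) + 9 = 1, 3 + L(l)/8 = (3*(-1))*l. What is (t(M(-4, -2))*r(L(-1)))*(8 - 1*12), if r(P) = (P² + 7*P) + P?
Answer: 0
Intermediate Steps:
L(l) = -24 - 24*l (L(l) = -24 + 8*((3*(-1))*l) = -24 + 8*(-3*l) = -24 - 24*l)
r(P) = P² + 8*P
M(D, y) = -7/8 (M(D, y) = 7/(-9 + 1) = 7/(-8) = 7*(-⅛) = -7/8)
t(o) = -8 (t(o) = -3 - 5 = -8)
(t(M(-4, -2))*r(L(-1)))*(8 - 1*12) = (-8*(-24 - 24*(-1))*(8 + (-24 - 24*(-1))))*(8 - 1*12) = (-8*(-24 + 24)*(8 + (-24 + 24)))*(8 - 12) = -0*(8 + 0)*(-4) = -0*8*(-4) = -8*0*(-4) = 0*(-4) = 0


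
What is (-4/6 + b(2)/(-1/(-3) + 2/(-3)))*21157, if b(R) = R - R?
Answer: -42314/3 ≈ -14105.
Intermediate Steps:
b(R) = 0
(-4/6 + b(2)/(-1/(-3) + 2/(-3)))*21157 = (-4/6 + 0/(-1/(-3) + 2/(-3)))*21157 = (-4*⅙ + 0/(-1*(-⅓) + 2*(-⅓)))*21157 = (-⅔ + 0/(⅓ - ⅔))*21157 = (-⅔ + 0/(-⅓))*21157 = (-⅔ + 0*(-3))*21157 = (-⅔ + 0)*21157 = -⅔*21157 = -42314/3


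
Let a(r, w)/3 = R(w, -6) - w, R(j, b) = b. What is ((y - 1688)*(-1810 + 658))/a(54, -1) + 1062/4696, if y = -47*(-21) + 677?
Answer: -21636513/11740 ≈ -1843.0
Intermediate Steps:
y = 1664 (y = 987 + 677 = 1664)
a(r, w) = -18 - 3*w (a(r, w) = 3*(-6 - w) = -18 - 3*w)
((y - 1688)*(-1810 + 658))/a(54, -1) + 1062/4696 = ((1664 - 1688)*(-1810 + 658))/(-18 - 3*(-1)) + 1062/4696 = (-24*(-1152))/(-18 + 3) + 1062*(1/4696) = 27648/(-15) + 531/2348 = 27648*(-1/15) + 531/2348 = -9216/5 + 531/2348 = -21636513/11740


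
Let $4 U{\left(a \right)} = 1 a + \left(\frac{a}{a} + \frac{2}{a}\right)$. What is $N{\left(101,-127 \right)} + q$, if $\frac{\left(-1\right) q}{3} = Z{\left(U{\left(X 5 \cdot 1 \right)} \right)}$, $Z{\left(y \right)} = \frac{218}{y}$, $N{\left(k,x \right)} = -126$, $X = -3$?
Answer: $\frac{3132}{53} \approx 59.094$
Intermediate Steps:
$U{\left(a \right)} = \frac{1}{4} + \frac{1}{2 a} + \frac{a}{4}$ ($U{\left(a \right)} = \frac{1 a + \left(\frac{a}{a} + \frac{2}{a}\right)}{4} = \frac{a + \left(1 + \frac{2}{a}\right)}{4} = \frac{1 + a + \frac{2}{a}}{4} = \frac{1}{4} + \frac{1}{2 a} + \frac{a}{4}$)
$q = \frac{9810}{53}$ ($q = - 3 \frac{218}{\frac{1}{4} \frac{1}{\left(-3\right) 5 \cdot 1} \left(2 + \left(-3\right) 5 \cdot 1 \left(1 + \left(-3\right) 5 \cdot 1\right)\right)} = - 3 \frac{218}{\frac{1}{4} \frac{1}{\left(-15\right) 1} \left(2 + \left(-15\right) 1 \left(1 - 15\right)\right)} = - 3 \frac{218}{\frac{1}{4} \frac{1}{-15} \left(2 - 15 \left(1 - 15\right)\right)} = - 3 \frac{218}{\frac{1}{4} \left(- \frac{1}{15}\right) \left(2 - -210\right)} = - 3 \frac{218}{\frac{1}{4} \left(- \frac{1}{15}\right) \left(2 + 210\right)} = - 3 \frac{218}{\frac{1}{4} \left(- \frac{1}{15}\right) 212} = - 3 \frac{218}{- \frac{53}{15}} = - 3 \cdot 218 \left(- \frac{15}{53}\right) = \left(-3\right) \left(- \frac{3270}{53}\right) = \frac{9810}{53} \approx 185.09$)
$N{\left(101,-127 \right)} + q = -126 + \frac{9810}{53} = \frac{3132}{53}$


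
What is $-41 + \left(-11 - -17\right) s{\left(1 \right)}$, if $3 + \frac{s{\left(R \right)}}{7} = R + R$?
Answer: $-83$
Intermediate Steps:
$s{\left(R \right)} = -21 + 14 R$ ($s{\left(R \right)} = -21 + 7 \left(R + R\right) = -21 + 7 \cdot 2 R = -21 + 14 R$)
$-41 + \left(-11 - -17\right) s{\left(1 \right)} = -41 + \left(-11 - -17\right) \left(-21 + 14 \cdot 1\right) = -41 + \left(-11 + 17\right) \left(-21 + 14\right) = -41 + 6 \left(-7\right) = -41 - 42 = -83$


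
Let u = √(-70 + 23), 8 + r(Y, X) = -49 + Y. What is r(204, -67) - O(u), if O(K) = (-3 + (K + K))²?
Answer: 326 + 12*I*√47 ≈ 326.0 + 82.268*I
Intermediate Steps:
r(Y, X) = -57 + Y (r(Y, X) = -8 + (-49 + Y) = -57 + Y)
u = I*√47 (u = √(-47) = I*√47 ≈ 6.8557*I)
O(K) = (-3 + 2*K)²
r(204, -67) - O(u) = (-57 + 204) - (-3 + 2*(I*√47))² = 147 - (-3 + 2*I*√47)²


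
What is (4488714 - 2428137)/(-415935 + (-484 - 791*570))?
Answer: -2060577/867289 ≈ -2.3759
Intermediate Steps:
(4488714 - 2428137)/(-415935 + (-484 - 791*570)) = 2060577/(-415935 + (-484 - 450870)) = 2060577/(-415935 - 451354) = 2060577/(-867289) = 2060577*(-1/867289) = -2060577/867289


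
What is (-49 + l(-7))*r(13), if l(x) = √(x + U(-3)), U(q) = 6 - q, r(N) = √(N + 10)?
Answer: √23*(-49 + √2) ≈ -228.21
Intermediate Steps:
r(N) = √(10 + N)
l(x) = √(9 + x) (l(x) = √(x + (6 - 1*(-3))) = √(x + (6 + 3)) = √(x + 9) = √(9 + x))
(-49 + l(-7))*r(13) = (-49 + √(9 - 7))*√(10 + 13) = (-49 + √2)*√23 = √23*(-49 + √2)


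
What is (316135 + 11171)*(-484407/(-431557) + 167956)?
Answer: 3389163475853442/61651 ≈ 5.4973e+10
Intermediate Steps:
(316135 + 11171)*(-484407/(-431557) + 167956) = 327306*(-484407*(-1/431557) + 167956) = 327306*(69201/61651 + 167956) = 327306*(10354724557/61651) = 3389163475853442/61651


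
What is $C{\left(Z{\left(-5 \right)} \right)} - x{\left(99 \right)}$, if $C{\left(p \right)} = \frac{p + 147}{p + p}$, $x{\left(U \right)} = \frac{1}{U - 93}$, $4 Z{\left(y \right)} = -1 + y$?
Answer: $- \frac{146}{3} \approx -48.667$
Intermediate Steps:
$Z{\left(y \right)} = - \frac{1}{4} + \frac{y}{4}$ ($Z{\left(y \right)} = \frac{-1 + y}{4} = - \frac{1}{4} + \frac{y}{4}$)
$x{\left(U \right)} = \frac{1}{-93 + U}$
$C{\left(p \right)} = \frac{147 + p}{2 p}$
$C{\left(Z{\left(-5 \right)} \right)} - x{\left(99 \right)} = \frac{147 + \left(- \frac{1}{4} + \frac{1}{4} \left(-5\right)\right)}{2 \left(- \frac{1}{4} + \frac{1}{4} \left(-5\right)\right)} - \frac{1}{-93 + 99} = \frac{147 - \frac{3}{2}}{2 \left(- \frac{1}{4} - \frac{5}{4}\right)} - \frac{1}{6} = \frac{147 - \frac{3}{2}}{2 \left(- \frac{3}{2}\right)} - \frac{1}{6} = \frac{1}{2} \left(- \frac{2}{3}\right) \frac{291}{2} - \frac{1}{6} = - \frac{97}{2} - \frac{1}{6} = - \frac{146}{3}$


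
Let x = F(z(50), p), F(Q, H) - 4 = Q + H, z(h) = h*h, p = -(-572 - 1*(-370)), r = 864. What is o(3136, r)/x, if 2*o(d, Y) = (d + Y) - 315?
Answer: 335/492 ≈ 0.68089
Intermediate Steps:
p = 202 (p = -(-572 + 370) = -1*(-202) = 202)
z(h) = h²
F(Q, H) = 4 + H + Q (F(Q, H) = 4 + (Q + H) = 4 + (H + Q) = 4 + H + Q)
o(d, Y) = -315/2 + Y/2 + d/2 (o(d, Y) = ((d + Y) - 315)/2 = ((Y + d) - 315)/2 = (-315 + Y + d)/2 = -315/2 + Y/2 + d/2)
x = 2706 (x = 4 + 202 + 50² = 4 + 202 + 2500 = 2706)
o(3136, r)/x = (-315/2 + (½)*864 + (½)*3136)/2706 = (-315/2 + 432 + 1568)*(1/2706) = (3685/2)*(1/2706) = 335/492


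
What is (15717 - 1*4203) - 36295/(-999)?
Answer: 11538781/999 ≈ 11550.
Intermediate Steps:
(15717 - 1*4203) - 36295/(-999) = (15717 - 4203) - 36295*(-1)/999 = 11514 - 1*(-36295/999) = 11514 + 36295/999 = 11538781/999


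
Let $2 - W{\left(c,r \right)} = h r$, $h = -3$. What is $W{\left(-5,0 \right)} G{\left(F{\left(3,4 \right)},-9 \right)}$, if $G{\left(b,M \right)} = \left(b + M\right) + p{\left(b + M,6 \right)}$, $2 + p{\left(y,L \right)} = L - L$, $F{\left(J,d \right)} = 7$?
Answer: $-8$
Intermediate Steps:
$p{\left(y,L \right)} = -2$ ($p{\left(y,L \right)} = -2 + \left(L - L\right) = -2 + 0 = -2$)
$W{\left(c,r \right)} = 2 + 3 r$ ($W{\left(c,r \right)} = 2 - - 3 r = 2 + 3 r$)
$G{\left(b,M \right)} = -2 + M + b$ ($G{\left(b,M \right)} = \left(b + M\right) - 2 = \left(M + b\right) - 2 = -2 + M + b$)
$W{\left(-5,0 \right)} G{\left(F{\left(3,4 \right)},-9 \right)} = \left(2 + 3 \cdot 0\right) \left(-2 - 9 + 7\right) = \left(2 + 0\right) \left(-4\right) = 2 \left(-4\right) = -8$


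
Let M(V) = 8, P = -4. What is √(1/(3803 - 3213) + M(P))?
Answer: √2785390/590 ≈ 2.8287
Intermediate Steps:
√(1/(3803 - 3213) + M(P)) = √(1/(3803 - 3213) + 8) = √(1/590 + 8) = √(4721/590) = √2785390/590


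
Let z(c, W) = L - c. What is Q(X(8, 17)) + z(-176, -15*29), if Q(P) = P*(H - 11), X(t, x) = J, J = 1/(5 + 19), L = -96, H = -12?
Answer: 1897/24 ≈ 79.042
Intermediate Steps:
J = 1/24 ≈ 0.041667
z(c, W) = -96 - c
X(t, x) = 1/24
Q(P) = -23*P (Q(P) = P*(-12 - 11) = P*(-23) = -23*P)
Q(X(8, 17)) + z(-176, -15*29) = -23*1/24 + (-96 - 1*(-176)) = -23/24 + (-96 + 176) = -23/24 + 80 = 1897/24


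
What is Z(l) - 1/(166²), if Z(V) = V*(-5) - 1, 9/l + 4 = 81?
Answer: -3361909/2121812 ≈ -1.5845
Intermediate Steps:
l = 9/77 (l = 9/(-4 + 81) = 9/77 ≈ 0.11688)
Z(V) = -1 - 5*V (Z(V) = -5*V - 1 = -1 - 5*V)
Z(l) - 1/(166²) = (-1 - 5*9/77) - 1/(166²) = (-1 - 45/77) - 1/27556 = -122/77 - 1*1/27556 = -122/77 - 1/27556 = -3361909/2121812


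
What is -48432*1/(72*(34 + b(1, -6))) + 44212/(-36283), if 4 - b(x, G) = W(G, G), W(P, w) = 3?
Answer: -77861354/3809715 ≈ -20.438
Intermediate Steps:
b(x, G) = 1 (b(x, G) = 4 - 1*3 = 4 - 3 = 1)
-48432*1/(72*(34 + b(1, -6))) + 44212/(-36283) = -48432*1/(72*(34 + 1)) + 44212/(-36283) = -48432/(72*35) + 44212*(-1/36283) = -48432/2520 - 44212/36283 = -48432*1/2520 - 44212/36283 = -2018/105 - 44212/36283 = -77861354/3809715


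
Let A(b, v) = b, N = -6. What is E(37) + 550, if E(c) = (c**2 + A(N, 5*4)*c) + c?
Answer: 1734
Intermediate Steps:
E(c) = c**2 - 5*c (E(c) = (c**2 - 6*c) + c = c**2 - 5*c)
E(37) + 550 = 37*(-5 + 37) + 550 = 37*32 + 550 = 1184 + 550 = 1734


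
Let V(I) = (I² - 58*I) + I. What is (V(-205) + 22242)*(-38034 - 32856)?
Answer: -5384237280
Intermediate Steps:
V(I) = I² - 57*I
(V(-205) + 22242)*(-38034 - 32856) = (-205*(-57 - 205) + 22242)*(-38034 - 32856) = (-205*(-262) + 22242)*(-70890) = (53710 + 22242)*(-70890) = 75952*(-70890) = -5384237280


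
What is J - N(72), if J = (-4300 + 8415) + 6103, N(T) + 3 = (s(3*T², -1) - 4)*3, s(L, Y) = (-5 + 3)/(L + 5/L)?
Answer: 2475001660509/241864709 ≈ 10233.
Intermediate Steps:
s(L, Y) = -2/(L + 5/L)
N(T) = -15 - 18*T²/(5 + 9*T⁴) (N(T) = -3 + (-2*3*T²/(5 + (3*T²)²) - 4)*3 = -3 + (-2*3*T²/(5 + 9*T⁴) - 4)*3 = -3 + (-6*T²/(5 + 9*T⁴) - 4)*3 = -3 + (-4 - 6*T²/(5 + 9*T⁴))*3 = -3 + (-12 - 18*T²/(5 + 9*T⁴)) = -15 - 18*T²/(5 + 9*T⁴))
J = 10218 (J = 4115 + 6103 = 10218)
J - N(72) = 10218 - 3*(-25 - 45*72⁴ - 6*72²)/(5 + 9*72⁴) = 10218 - 3*(-25 - 45*26873856 - 6*5184)/(5 + 9*26873856) = 10218 - 3*(-25 - 1209323520 - 31104)/(5 + 241864704) = 10218 - 3*(-1209354649)/241864709 = 10218 - 1*(-3628063947/241864709) = 10218 + 3628063947/241864709 = 2475001660509/241864709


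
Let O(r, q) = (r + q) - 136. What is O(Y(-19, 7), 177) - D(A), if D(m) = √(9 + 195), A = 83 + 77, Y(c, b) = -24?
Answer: 17 - 2*√51 ≈ 2.7171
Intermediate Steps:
O(r, q) = -136 + q + r (O(r, q) = (q + r) - 136 = -136 + q + r)
A = 160
D(m) = 2*√51 (D(m) = √204 = 2*√51)
O(Y(-19, 7), 177) - D(A) = (-136 + 177 - 24) - 2*√51 = 17 - 2*√51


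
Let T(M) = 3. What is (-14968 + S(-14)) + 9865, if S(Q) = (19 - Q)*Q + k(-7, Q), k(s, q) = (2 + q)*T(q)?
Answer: -5601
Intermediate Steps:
k(s, q) = 6 + 3*q (k(s, q) = (2 + q)*3 = 6 + 3*q)
S(Q) = 6 + 3*Q + Q*(19 - Q) (S(Q) = (19 - Q)*Q + (6 + 3*Q) = Q*(19 - Q) + (6 + 3*Q) = 6 + 3*Q + Q*(19 - Q))
(-14968 + S(-14)) + 9865 = (-14968 + (6 - 1*(-14)² + 22*(-14))) + 9865 = (-14968 + (6 - 1*196 - 308)) + 9865 = (-14968 + (6 - 196 - 308)) + 9865 = (-14968 - 498) + 9865 = -15466 + 9865 = -5601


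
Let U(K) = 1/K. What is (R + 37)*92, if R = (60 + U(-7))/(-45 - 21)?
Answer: 767050/231 ≈ 3320.6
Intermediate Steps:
R = -419/462 (R = (60 + 1/(-7))/(-45 - 21) = (60 - ⅐)/(-66) = (419/7)*(-1/66) = -419/462 ≈ -0.90693)
(R + 37)*92 = (-419/462 + 37)*92 = (16675/462)*92 = 767050/231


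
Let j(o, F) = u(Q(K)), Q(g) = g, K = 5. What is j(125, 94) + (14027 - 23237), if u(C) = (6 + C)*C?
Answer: -9155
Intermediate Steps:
u(C) = C*(6 + C)
j(o, F) = 55 (j(o, F) = 5*(6 + 5) = 5*11 = 55)
j(125, 94) + (14027 - 23237) = 55 + (14027 - 23237) = 55 - 9210 = -9155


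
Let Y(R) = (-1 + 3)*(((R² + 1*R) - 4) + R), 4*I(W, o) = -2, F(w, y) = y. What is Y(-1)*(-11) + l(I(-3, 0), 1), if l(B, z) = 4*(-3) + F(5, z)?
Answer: 99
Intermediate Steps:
I(W, o) = -½ (I(W, o) = (¼)*(-2) = -½)
Y(R) = -8 + 2*R² + 4*R (Y(R) = 2*(((R² + R) - 4) + R) = 2*(((R + R²) - 4) + R) = 2*((-4 + R + R²) + R) = 2*(-4 + R² + 2*R) = -8 + 2*R² + 4*R)
l(B, z) = -12 + z (l(B, z) = 4*(-3) + z = -12 + z)
Y(-1)*(-11) + l(I(-3, 0), 1) = (-8 + 2*(-1)² + 4*(-1))*(-11) + (-12 + 1) = (-8 + 2*1 - 4)*(-11) - 11 = (-8 + 2 - 4)*(-11) - 11 = -10*(-11) - 11 = 110 - 11 = 99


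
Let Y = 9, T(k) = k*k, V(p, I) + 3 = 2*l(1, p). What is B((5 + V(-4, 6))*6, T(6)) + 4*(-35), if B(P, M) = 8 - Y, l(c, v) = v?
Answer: -141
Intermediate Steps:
V(p, I) = -3 + 2*p
T(k) = k²
B(P, M) = -1 (B(P, M) = 8 - 1*9 = 8 - 9 = -1)
B((5 + V(-4, 6))*6, T(6)) + 4*(-35) = -1 + 4*(-35) = -1 - 140 = -141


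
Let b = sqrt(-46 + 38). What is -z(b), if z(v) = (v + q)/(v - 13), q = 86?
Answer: 370/59 + 66*I*sqrt(2)/59 ≈ 6.2712 + 1.582*I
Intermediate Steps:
b = 2*I*sqrt(2) (b = sqrt(-8) = 2*I*sqrt(2) ≈ 2.8284*I)
z(v) = (86 + v)/(-13 + v) (z(v) = (v + 86)/(v - 13) = (86 + v)/(-13 + v))
-z(b) = -(86 + 2*I*sqrt(2))/(-13 + 2*I*sqrt(2))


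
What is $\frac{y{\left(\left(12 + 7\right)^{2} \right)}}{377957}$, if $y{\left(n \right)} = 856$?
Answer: $\frac{856}{377957} \approx 0.0022648$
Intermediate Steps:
$\frac{y{\left(\left(12 + 7\right)^{2} \right)}}{377957} = \frac{856}{377957}$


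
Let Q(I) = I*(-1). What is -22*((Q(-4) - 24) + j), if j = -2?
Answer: 484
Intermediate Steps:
Q(I) = -I
-22*((Q(-4) - 24) + j) = -22*((-1*(-4) - 24) - 2) = -22*((4 - 24) - 2) = -22*(-20 - 2) = -22*(-22) = 484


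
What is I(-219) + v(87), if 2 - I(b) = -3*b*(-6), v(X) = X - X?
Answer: 3944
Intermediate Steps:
v(X) = 0
I(b) = 2 - 18*b (I(b) = 2 - (-3*b)*(-6) = 2 - 18*b)
I(-219) + v(87) = (2 - 18*(-219)) + 0 = (2 + 3942) + 0 = 3944 + 0 = 3944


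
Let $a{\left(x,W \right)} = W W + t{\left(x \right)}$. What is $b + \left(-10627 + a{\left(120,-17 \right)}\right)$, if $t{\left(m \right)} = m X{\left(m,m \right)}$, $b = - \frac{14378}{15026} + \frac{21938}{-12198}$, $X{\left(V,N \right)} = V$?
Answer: $\frac{186001842986}{45821787} \approx 4059.2$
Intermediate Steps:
$b = - \frac{126255808}{45821787}$ ($b = \left(-14378\right) \frac{1}{15026} + 21938 \left(- \frac{1}{12198}\right) = - \frac{7189}{7513} - \frac{10969}{6099} = - \frac{126255808}{45821787} \approx -2.7554$)
$t{\left(m \right)} = m^{2}$ ($t{\left(m \right)} = m m = m^{2}$)
$a{\left(x,W \right)} = W^{2} + x^{2}$ ($a{\left(x,W \right)} = W W + x^{2} = W^{2} + x^{2}$)
$b + \left(-10627 + a{\left(120,-17 \right)}\right) = - \frac{126255808}{45821787} + \left(-10627 + \left(\left(-17\right)^{2} + 120^{2}\right)\right) = - \frac{126255808}{45821787} + \left(-10627 + \left(289 + 14400\right)\right) = - \frac{126255808}{45821787} + \left(-10627 + 14689\right) = - \frac{126255808}{45821787} + 4062 = \frac{186001842986}{45821787}$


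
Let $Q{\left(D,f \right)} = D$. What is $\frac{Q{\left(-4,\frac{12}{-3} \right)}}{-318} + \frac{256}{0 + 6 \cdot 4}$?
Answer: $\frac{566}{53} \approx 10.679$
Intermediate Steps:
$\frac{Q{\left(-4,\frac{12}{-3} \right)}}{-318} + \frac{256}{0 + 6 \cdot 4} = - \frac{4}{-318} + \frac{256}{0 + 6 \cdot 4} = \left(-4\right) \left(- \frac{1}{318}\right) + \frac{256}{0 + 24} = \frac{2}{159} + \frac{256}{24} = \frac{2}{159} + 256 \cdot \frac{1}{24} = \frac{2}{159} + \frac{32}{3} = \frac{566}{53}$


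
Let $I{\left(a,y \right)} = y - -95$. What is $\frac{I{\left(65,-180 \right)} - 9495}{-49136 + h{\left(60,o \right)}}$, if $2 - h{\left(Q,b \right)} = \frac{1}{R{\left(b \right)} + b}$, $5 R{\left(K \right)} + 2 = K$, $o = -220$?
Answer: $\frac{12664760}{64955143} \approx 0.19498$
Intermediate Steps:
$R{\left(K \right)} = - \frac{2}{5} + \frac{K}{5}$
$I{\left(a,y \right)} = 95 + y$ ($I{\left(a,y \right)} = y + 95 = 95 + y$)
$h{\left(Q,b \right)} = 2 - \frac{1}{- \frac{2}{5} + \frac{6 b}{5}}$ ($h{\left(Q,b \right)} = 2 - \frac{1}{\left(- \frac{2}{5} + \frac{b}{5}\right) + b} = 2 - \frac{1}{- \frac{2}{5} + \frac{6 b}{5}}$)
$\frac{I{\left(65,-180 \right)} - 9495}{-49136 + h{\left(60,o \right)}} = \frac{\left(95 - 180\right) - 9495}{-49136 + \frac{3 \left(-3 + 4 \left(-220\right)\right)}{2 \left(-1 + 3 \left(-220\right)\right)}} = \frac{-85 - 9495}{-49136 + \frac{3 \left(-3 - 880\right)}{2 \left(-1 - 660\right)}} = - \frac{9580}{-49136 + \frac{3}{2} \frac{1}{-661} \left(-883\right)} = - \frac{9580}{-49136 + \frac{3}{2} \left(- \frac{1}{661}\right) \left(-883\right)} = - \frac{9580}{-49136 + \frac{2649}{1322}} = - \frac{9580}{- \frac{64955143}{1322}} = \left(-9580\right) \left(- \frac{1322}{64955143}\right) = \frac{12664760}{64955143}$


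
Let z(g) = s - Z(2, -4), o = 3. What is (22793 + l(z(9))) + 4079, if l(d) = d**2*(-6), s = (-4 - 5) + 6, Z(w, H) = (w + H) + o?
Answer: 26776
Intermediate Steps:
Z(w, H) = 3 + H + w (Z(w, H) = (w + H) + 3 = (H + w) + 3 = 3 + H + w)
s = -3 (s = -9 + 6 = -3)
z(g) = -4 (z(g) = -3 - (3 - 4 + 2) = -3 - 1*1 = -3 - 1 = -4)
l(d) = -6*d**2
(22793 + l(z(9))) + 4079 = (22793 - 6*(-4)**2) + 4079 = (22793 - 6*16) + 4079 = (22793 - 96) + 4079 = 22697 + 4079 = 26776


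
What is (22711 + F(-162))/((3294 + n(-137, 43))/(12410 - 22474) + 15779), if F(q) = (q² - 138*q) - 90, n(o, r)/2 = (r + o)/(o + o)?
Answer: 24549308932/5438782225 ≈ 4.5137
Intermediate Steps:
n(o, r) = (o + r)/o (n(o, r) = 2*((r + o)/(o + o)) = 2*((o + r)/((2*o))) = 2*((o + r)*(1/(2*o))) = 2*((o + r)/(2*o)) = (o + r)/o)
F(q) = -90 + q² - 138*q
(22711 + F(-162))/((3294 + n(-137, 43))/(12410 - 22474) + 15779) = (22711 + (-90 + (-162)² - 138*(-162)))/((3294 + (-137 + 43)/(-137))/(12410 - 22474) + 15779) = (22711 + (-90 + 26244 + 22356))/((3294 - 1/137*(-94))/(-10064) + 15779) = (22711 + 48510)/((3294 + 94/137)*(-1/10064) + 15779) = 71221/((451372/137)*(-1/10064) + 15779) = 71221/(-112843/344692 + 15779) = 71221/(5438782225/344692) = 71221*(344692/5438782225) = 24549308932/5438782225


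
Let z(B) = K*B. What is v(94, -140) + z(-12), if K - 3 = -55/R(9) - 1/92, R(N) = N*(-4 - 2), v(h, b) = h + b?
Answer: -19477/207 ≈ -94.092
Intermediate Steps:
v(h, b) = b + h
R(N) = -6*N (R(N) = N*(-6) = -6*N)
K = 9955/2484 (K = 3 + (-55/((-6*9)) - 1/92) = 3 + (-55/(-54) - 1*1/92) = 3 + (-55*(-1/54) - 1/92) = 3 + (55/54 - 1/92) = 3 + 2503/2484 = 9955/2484 ≈ 4.0077)
z(B) = 9955*B/2484
v(94, -140) + z(-12) = (-140 + 94) + (9955/2484)*(-12) = -46 - 9955/207 = -19477/207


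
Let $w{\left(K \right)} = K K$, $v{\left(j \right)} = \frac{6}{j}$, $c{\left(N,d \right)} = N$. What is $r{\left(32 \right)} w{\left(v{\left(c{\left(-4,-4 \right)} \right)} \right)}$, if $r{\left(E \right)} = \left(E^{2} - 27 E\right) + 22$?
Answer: $\frac{819}{2} \approx 409.5$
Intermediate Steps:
$w{\left(K \right)} = K^{2}$
$r{\left(E \right)} = 22 + E^{2} - 27 E$
$r{\left(32 \right)} w{\left(v{\left(c{\left(-4,-4 \right)} \right)} \right)} = \left(22 + 32^{2} - 864\right) \left(\frac{6}{-4}\right)^{2} = \left(22 + 1024 - 864\right) \left(6 \left(- \frac{1}{4}\right)\right)^{2} = 182 \left(- \frac{3}{2}\right)^{2} = 182 \cdot \frac{9}{4} = \frac{819}{2}$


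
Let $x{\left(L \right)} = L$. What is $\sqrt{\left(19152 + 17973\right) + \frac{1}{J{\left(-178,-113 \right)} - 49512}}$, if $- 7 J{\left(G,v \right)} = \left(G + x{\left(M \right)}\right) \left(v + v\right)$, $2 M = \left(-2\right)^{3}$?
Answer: $\frac{\sqrt{28473302222653}}{27694} \approx 192.68$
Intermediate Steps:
$M = -4$ ($M = \frac{\left(-2\right)^{3}}{2} = \frac{1}{2} \left(-8\right) = -4$)
$J{\left(G,v \right)} = - \frac{2 v \left(-4 + G\right)}{7}$ ($J{\left(G,v \right)} = - \frac{\left(G - 4\right) \left(v + v\right)}{7} = - \frac{\left(-4 + G\right) 2 v}{7} = - \frac{2 v \left(-4 + G\right)}{7}$)
$\sqrt{\left(19152 + 17973\right) + \frac{1}{J{\left(-178,-113 \right)} - 49512}} = \sqrt{\left(19152 + 17973\right) + \frac{1}{\frac{2}{7} \left(-113\right) \left(4 - -178\right) - 49512}} = \sqrt{37125 + \frac{1}{\frac{2}{7} \left(-113\right) \left(4 + 178\right) - 49512}} = \sqrt{37125 + \frac{1}{\frac{2}{7} \left(-113\right) 182 - 49512}} = \sqrt{37125 + \frac{1}{-5876 - 49512}} = \sqrt{37125 + \frac{1}{-55388}} = \sqrt{37125 - \frac{1}{55388}} = \sqrt{\frac{2056279499}{55388}} = \frac{\sqrt{28473302222653}}{27694}$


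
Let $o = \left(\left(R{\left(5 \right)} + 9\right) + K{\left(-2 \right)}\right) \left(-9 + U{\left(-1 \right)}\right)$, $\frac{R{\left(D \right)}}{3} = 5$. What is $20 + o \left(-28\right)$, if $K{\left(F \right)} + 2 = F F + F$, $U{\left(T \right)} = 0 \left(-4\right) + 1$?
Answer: $5396$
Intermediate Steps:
$R{\left(D \right)} = 15$ ($R{\left(D \right)} = 3 \cdot 5 = 15$)
$U{\left(T \right)} = 1$ ($U{\left(T \right)} = 0 + 1 = 1$)
$K{\left(F \right)} = -2 + F + F^{2}$ ($K{\left(F \right)} = -2 + \left(F F + F\right) = -2 + \left(F^{2} + F\right) = -2 + \left(F + F^{2}\right) = -2 + F + F^{2}$)
$o = -192$ ($o = \left(\left(15 + 9\right) - \left(4 - 4\right)\right) \left(-9 + 1\right) = \left(24 - 0\right) \left(-8\right) = \left(24 + 0\right) \left(-8\right) = 24 \left(-8\right) = -192$)
$20 + o \left(-28\right) = 20 - -5376 = 20 + 5376 = 5396$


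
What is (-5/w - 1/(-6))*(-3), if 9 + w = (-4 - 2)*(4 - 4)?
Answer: -13/6 ≈ -2.1667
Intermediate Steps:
w = -9 (w = -9 + (-4 - 2)*(4 - 4) = -9 - 6*0 = -9 + 0 = -9)
(-5/w - 1/(-6))*(-3) = (-5/(-9) - 1/(-6))*(-3) = (-5*(-1/9) - 1*(-1/6))*(-3) = (5/9 + 1/6)*(-3) = (13/18)*(-3) = -13/6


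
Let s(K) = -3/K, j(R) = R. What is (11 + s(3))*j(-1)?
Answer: -10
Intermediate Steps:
(11 + s(3))*j(-1) = (11 - 3/3)*(-1) = (11 - 3*⅓)*(-1) = (11 - 1)*(-1) = 10*(-1) = -10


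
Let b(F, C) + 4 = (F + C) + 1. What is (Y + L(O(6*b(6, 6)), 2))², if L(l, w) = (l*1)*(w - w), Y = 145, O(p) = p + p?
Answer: 21025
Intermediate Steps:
b(F, C) = -3 + C + F (b(F, C) = -4 + ((F + C) + 1) = -4 + ((C + F) + 1) = -4 + (1 + C + F) = -3 + C + F)
O(p) = 2*p
L(l, w) = 0 (L(l, w) = l*0 = 0)
(Y + L(O(6*b(6, 6)), 2))² = (145 + 0)² = 145² = 21025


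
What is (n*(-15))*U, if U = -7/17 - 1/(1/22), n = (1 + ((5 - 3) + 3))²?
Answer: 205740/17 ≈ 12102.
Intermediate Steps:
n = 36 (n = (1 + (2 + 3))² = (1 + 5)² = 6² = 36)
U = -381/17 (U = -7*1/17 - 1/1/22 = -7/17 - 1*22 = -7/17 - 22 = -381/17 ≈ -22.412)
(n*(-15))*U = (36*(-15))*(-381/17) = -540*(-381/17) = 205740/17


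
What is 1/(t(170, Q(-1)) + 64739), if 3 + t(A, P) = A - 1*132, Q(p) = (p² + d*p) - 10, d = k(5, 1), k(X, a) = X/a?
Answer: 1/64774 ≈ 1.5438e-5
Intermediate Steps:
d = 5 (d = 5/1 = 5*1 = 5)
Q(p) = -10 + p² + 5*p (Q(p) = (p² + 5*p) - 10 = -10 + p² + 5*p)
t(A, P) = -135 + A (t(A, P) = -3 + (A - 1*132) = -3 + (A - 132) = -3 + (-132 + A) = -135 + A)
1/(t(170, Q(-1)) + 64739) = 1/((-135 + 170) + 64739) = 1/(35 + 64739) = 1/64774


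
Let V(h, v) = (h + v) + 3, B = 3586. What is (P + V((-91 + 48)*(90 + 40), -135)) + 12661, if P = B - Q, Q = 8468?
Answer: 2057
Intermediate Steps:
P = -4882 (P = 3586 - 1*8468 = 3586 - 8468 = -4882)
V(h, v) = 3 + h + v
(P + V((-91 + 48)*(90 + 40), -135)) + 12661 = (-4882 + (3 + (-91 + 48)*(90 + 40) - 135)) + 12661 = (-4882 + (3 - 43*130 - 135)) + 12661 = (-4882 + (3 - 5590 - 135)) + 12661 = (-4882 - 5722) + 12661 = -10604 + 12661 = 2057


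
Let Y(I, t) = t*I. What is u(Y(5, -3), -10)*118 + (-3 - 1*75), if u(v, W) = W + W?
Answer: -2438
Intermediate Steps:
Y(I, t) = I*t
u(v, W) = 2*W
u(Y(5, -3), -10)*118 + (-3 - 1*75) = (2*(-10))*118 + (-3 - 1*75) = -20*118 + (-3 - 75) = -2360 - 78 = -2438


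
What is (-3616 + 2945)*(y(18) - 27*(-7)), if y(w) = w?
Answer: -138897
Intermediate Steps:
(-3616 + 2945)*(y(18) - 27*(-7)) = (-3616 + 2945)*(18 - 27*(-7)) = -671*(18 + 189) = -671*207 = -138897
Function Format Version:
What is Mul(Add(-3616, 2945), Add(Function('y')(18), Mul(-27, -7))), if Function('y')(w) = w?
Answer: -138897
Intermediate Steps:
Mul(Add(-3616, 2945), Add(Function('y')(18), Mul(-27, -7))) = Mul(Add(-3616, 2945), Add(18, Mul(-27, -7))) = Mul(-671, Add(18, 189)) = Mul(-671, 207) = -138897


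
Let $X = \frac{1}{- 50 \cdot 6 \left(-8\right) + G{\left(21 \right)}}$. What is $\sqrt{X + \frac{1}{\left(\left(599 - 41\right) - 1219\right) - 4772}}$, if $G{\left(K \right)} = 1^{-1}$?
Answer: $\frac{2 \sqrt{4118214}}{266217} \approx 0.015246$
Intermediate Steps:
$G{\left(K \right)} = 1$
$X = \frac{1}{2401}$ ($X = \frac{1}{- 50 \cdot 6 \left(-8\right) + 1} = \frac{1}{\left(-50\right) \left(-48\right) + 1} = \frac{1}{2400 + 1} = \frac{1}{2401} \approx 0.00041649$)
$\sqrt{X + \frac{1}{\left(\left(599 - 41\right) - 1219\right) - 4772}} = \sqrt{\frac{1}{2401} + \frac{1}{\left(\left(599 - 41\right) - 1219\right) - 4772}} = \sqrt{\frac{1}{2401} + \frac{1}{\left(558 - 1219\right) - 4772}} = \sqrt{\frac{1}{2401} + \frac{1}{-661 - 4772}} = \sqrt{\frac{1}{2401} + \frac{1}{-5433}} = \sqrt{\frac{1}{2401} - \frac{1}{5433}} = \sqrt{\frac{3032}{13044633}} = \frac{2 \sqrt{4118214}}{266217}$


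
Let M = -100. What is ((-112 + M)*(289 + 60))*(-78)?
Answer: 5771064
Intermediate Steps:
((-112 + M)*(289 + 60))*(-78) = ((-112 - 100)*(289 + 60))*(-78) = -212*349*(-78) = -73988*(-78) = 5771064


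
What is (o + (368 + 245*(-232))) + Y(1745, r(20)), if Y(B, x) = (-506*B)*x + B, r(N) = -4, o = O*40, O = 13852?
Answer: 4031233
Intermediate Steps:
o = 554080 (o = 13852*40 = 554080)
Y(B, x) = B - 506*B*x (Y(B, x) = -506*B*x + B = B - 506*B*x)
(o + (368 + 245*(-232))) + Y(1745, r(20)) = (554080 + (368 + 245*(-232))) + 1745*(1 - 506*(-4)) = (554080 + (368 - 56840)) + 1745*(1 + 2024) = (554080 - 56472) + 1745*2025 = 497608 + 3533625 = 4031233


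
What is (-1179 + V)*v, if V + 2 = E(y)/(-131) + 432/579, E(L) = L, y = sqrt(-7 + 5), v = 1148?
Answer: -261501772/193 - 1148*I*sqrt(2)/131 ≈ -1.3549e+6 - 12.393*I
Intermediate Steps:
y = I*sqrt(2) (y = sqrt(-2) = I*sqrt(2) ≈ 1.4142*I)
V = -242/193 - I*sqrt(2)/131 (V = -2 + ((I*sqrt(2))/(-131) + 432/579) = -2 + ((I*sqrt(2))*(-1/131) + 432*(1/579)) = -2 + (-I*sqrt(2)/131 + 144/193) = -2 + (144/193 - I*sqrt(2)/131) = -242/193 - I*sqrt(2)/131 ≈ -1.2539 - 0.010796*I)
(-1179 + V)*v = (-1179 + (-242/193 - I*sqrt(2)/131))*1148 = (-227789/193 - I*sqrt(2)/131)*1148 = -261501772/193 - 1148*I*sqrt(2)/131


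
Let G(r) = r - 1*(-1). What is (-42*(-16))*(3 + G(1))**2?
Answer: 16800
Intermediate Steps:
G(r) = 1 + r (G(r) = r + 1 = 1 + r)
(-42*(-16))*(3 + G(1))**2 = (-42*(-16))*(3 + (1 + 1))**2 = 672*(3 + 2)**2 = 672*5**2 = 672*25 = 16800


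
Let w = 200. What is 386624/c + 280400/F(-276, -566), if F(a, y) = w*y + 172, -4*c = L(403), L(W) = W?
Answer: -43727587772/11387571 ≈ -3839.9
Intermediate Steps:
c = -403/4 (c = -¼*403 = -403/4 ≈ -100.75)
F(a, y) = 172 + 200*y (F(a, y) = 200*y + 172 = 172 + 200*y)
386624/c + 280400/F(-276, -566) = 386624/(-403/4) + 280400/(172 + 200*(-566)) = 386624*(-4/403) + 280400/(172 - 113200) = -1546496/403 + 280400/(-113028) = -1546496/403 + 280400*(-1/113028) = -1546496/403 - 70100/28257 = -43727587772/11387571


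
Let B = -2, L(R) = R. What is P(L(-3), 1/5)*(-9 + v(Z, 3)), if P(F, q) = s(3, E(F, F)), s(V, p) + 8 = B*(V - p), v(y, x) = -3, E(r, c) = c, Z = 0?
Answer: 240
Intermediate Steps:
s(V, p) = -8 - 2*V + 2*p (s(V, p) = -8 - 2*(V - p) = -8 + (-2*V + 2*p) = -8 - 2*V + 2*p)
P(F, q) = -14 + 2*F (P(F, q) = -8 - 2*3 + 2*F = -8 - 6 + 2*F = -14 + 2*F)
P(L(-3), 1/5)*(-9 + v(Z, 3)) = (-14 + 2*(-3))*(-9 - 3) = (-14 - 6)*(-12) = -20*(-12) = 240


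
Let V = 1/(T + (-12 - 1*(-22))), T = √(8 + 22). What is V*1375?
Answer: 1375/7 - 275*√30/14 ≈ 88.840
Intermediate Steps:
T = √30 ≈ 5.4772
V = 1/(10 + √30) (V = 1/(√30 + (-12 - 1*(-22))) = 1/(√30 + (-12 + 22)) = 1/(√30 + 10) = 1/(10 + √30) ≈ 0.064611)
V*1375 = (⅐ - √30/70)*1375 = 1375/7 - 275*√30/14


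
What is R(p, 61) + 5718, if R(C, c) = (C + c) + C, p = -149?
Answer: 5481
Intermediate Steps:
R(C, c) = c + 2*C
R(p, 61) + 5718 = (61 + 2*(-149)) + 5718 = (61 - 298) + 5718 = -237 + 5718 = 5481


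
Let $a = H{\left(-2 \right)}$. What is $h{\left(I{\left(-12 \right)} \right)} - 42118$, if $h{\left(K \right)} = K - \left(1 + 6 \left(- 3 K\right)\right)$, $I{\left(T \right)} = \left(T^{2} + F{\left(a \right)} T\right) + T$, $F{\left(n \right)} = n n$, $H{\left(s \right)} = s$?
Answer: $-40523$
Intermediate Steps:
$a = -2$
$F{\left(n \right)} = n^{2}$
$I{\left(T \right)} = T^{2} + 5 T$ ($I{\left(T \right)} = \left(T^{2} + \left(-2\right)^{2} T\right) + T = \left(T^{2} + 4 T\right) + T = T^{2} + 5 T$)
$h{\left(K \right)} = -1 + 19 K$ ($h{\left(K \right)} = K + \left(18 K - 1\right) = K + \left(-1 + 18 K\right) = -1 + 19 K$)
$h{\left(I{\left(-12 \right)} \right)} - 42118 = \left(-1 + 19 \left(- 12 \left(5 - 12\right)\right)\right) - 42118 = \left(-1 + 19 \left(\left(-12\right) \left(-7\right)\right)\right) - 42118 = \left(-1 + 19 \cdot 84\right) - 42118 = \left(-1 + 1596\right) - 42118 = 1595 - 42118 = -40523$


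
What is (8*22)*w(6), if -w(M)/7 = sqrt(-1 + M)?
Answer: -1232*sqrt(5) ≈ -2754.8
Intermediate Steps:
w(M) = -7*sqrt(-1 + M)
(8*22)*w(6) = (8*22)*(-7*sqrt(-1 + 6)) = 176*(-7*sqrt(5)) = -1232*sqrt(5)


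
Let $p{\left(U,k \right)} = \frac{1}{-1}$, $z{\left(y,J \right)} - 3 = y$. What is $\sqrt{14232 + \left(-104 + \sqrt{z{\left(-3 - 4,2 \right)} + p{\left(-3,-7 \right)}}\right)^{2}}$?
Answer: $\sqrt{25043 - 208 i \sqrt{5}} \approx 158.26 - 1.469 i$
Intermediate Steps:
$z{\left(y,J \right)} = 3 + y$
$p{\left(U,k \right)} = -1$
$\sqrt{14232 + \left(-104 + \sqrt{z{\left(-3 - 4,2 \right)} + p{\left(-3,-7 \right)}}\right)^{2}} = \sqrt{14232 + \left(-104 + \sqrt{\left(3 - 7\right) - 1}\right)^{2}} = \sqrt{14232 + \left(-104 + \sqrt{-4 - 1}\right)^{2}} = \sqrt{14232 + \left(-104 + \sqrt{-5}\right)^{2}} = \sqrt{14232 + \left(-104 + i \sqrt{5}\right)^{2}}$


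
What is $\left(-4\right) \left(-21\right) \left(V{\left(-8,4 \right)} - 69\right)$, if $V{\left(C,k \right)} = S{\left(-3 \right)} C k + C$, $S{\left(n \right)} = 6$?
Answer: $-22596$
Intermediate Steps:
$V{\left(C,k \right)} = C + 6 C k$ ($V{\left(C,k \right)} = 6 C k + C = C + 6 C k$)
$\left(-4\right) \left(-21\right) \left(V{\left(-8,4 \right)} - 69\right) = \left(-4\right) \left(-21\right) \left(- 8 \left(1 + 6 \cdot 4\right) - 69\right) = 84 \left(- 8 \left(1 + 24\right) - 69\right) = 84 \left(\left(-8\right) 25 - 69\right) = 84 \left(-200 - 69\right) = 84 \left(-269\right) = -22596$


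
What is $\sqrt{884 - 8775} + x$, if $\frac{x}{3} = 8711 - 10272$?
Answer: $-4683 + i \sqrt{7891} \approx -4683.0 + 88.831 i$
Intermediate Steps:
$x = -4683$ ($x = 3 \left(8711 - 10272\right) = 3 \left(-1561\right) = -4683$)
$\sqrt{884 - 8775} + x = \sqrt{884 - 8775} - 4683 = \sqrt{-7891} - 4683 = i \sqrt{7891} - 4683 = -4683 + i \sqrt{7891}$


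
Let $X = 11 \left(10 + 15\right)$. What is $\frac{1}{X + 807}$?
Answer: $\frac{1}{1082} \approx 0.00092421$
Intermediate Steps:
$X = 275$ ($X = 11 \cdot 25 = 275$)
$\frac{1}{X + 807} = \frac{1}{275 + 807} = \frac{1}{1082}$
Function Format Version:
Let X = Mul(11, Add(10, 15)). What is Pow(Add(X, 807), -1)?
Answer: Rational(1, 1082) ≈ 0.00092421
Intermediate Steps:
X = 275 (X = Mul(11, 25) = 275)
Pow(Add(X, 807), -1) = Pow(Add(275, 807), -1) = Pow(1082, -1) = Rational(1, 1082)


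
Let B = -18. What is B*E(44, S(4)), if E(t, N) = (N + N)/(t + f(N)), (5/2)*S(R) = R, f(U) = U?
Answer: -24/19 ≈ -1.2632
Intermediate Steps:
S(R) = 2*R/5
E(t, N) = 2*N/(N + t) (E(t, N) = (N + N)/(t + N) = (2*N)/(N + t) = 2*N/(N + t))
B*E(44, S(4)) = -36*(⅖)*4/((⅖)*4 + 44) = -36*8/(5*(8/5 + 44)) = -36*8/(5*228/5) = -36*8*5/(5*228) = -18*4/57 = -24/19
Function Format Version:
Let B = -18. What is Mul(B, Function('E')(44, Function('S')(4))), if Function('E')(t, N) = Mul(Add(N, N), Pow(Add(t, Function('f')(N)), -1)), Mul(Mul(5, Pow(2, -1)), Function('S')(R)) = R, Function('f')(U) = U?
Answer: Rational(-24, 19) ≈ -1.2632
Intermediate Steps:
Function('S')(R) = Mul(Rational(2, 5), R)
Function('E')(t, N) = Mul(2, N, Pow(Add(N, t), -1)) (Function('E')(t, N) = Mul(Add(N, N), Pow(Add(t, N), -1)) = Mul(Mul(2, N), Pow(Add(N, t), -1)) = Mul(2, N, Pow(Add(N, t), -1)))
Mul(B, Function('E')(44, Function('S')(4))) = Mul(-18, Mul(2, Mul(Rational(2, 5), 4), Pow(Add(Mul(Rational(2, 5), 4), 44), -1))) = Mul(-18, Mul(2, Rational(8, 5), Pow(Add(Rational(8, 5), 44), -1))) = Mul(-18, Mul(2, Rational(8, 5), Pow(Rational(228, 5), -1))) = Mul(-18, Mul(2, Rational(8, 5), Rational(5, 228))) = Mul(-18, Rational(4, 57)) = Rational(-24, 19)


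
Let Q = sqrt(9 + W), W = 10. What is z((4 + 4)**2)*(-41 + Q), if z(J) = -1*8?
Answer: 328 - 8*sqrt(19) ≈ 293.13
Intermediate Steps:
Q = sqrt(19) (Q = sqrt(9 + 10) = sqrt(19) ≈ 4.3589)
z(J) = -8
z((4 + 4)**2)*(-41 + Q) = -8*(-41 + sqrt(19)) = 328 - 8*sqrt(19)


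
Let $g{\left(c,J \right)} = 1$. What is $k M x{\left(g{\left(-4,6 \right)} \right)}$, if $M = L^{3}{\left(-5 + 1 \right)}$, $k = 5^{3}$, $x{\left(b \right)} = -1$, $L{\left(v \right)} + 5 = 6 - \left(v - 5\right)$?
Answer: $-125000$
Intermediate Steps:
$L{\left(v \right)} = 6 - v$ ($L{\left(v \right)} = -5 - \left(-11 + v\right) = 6 - v$)
$k = 125$
$M = 1000$ ($M = \left(6 - \left(-5 + 1\right)\right)^{3} = \left(6 - -4\right)^{3} = \left(6 + 4\right)^{3} = 10^{3} = 1000$)
$k M x{\left(g{\left(-4,6 \right)} \right)} = 125 \cdot 1000 \left(-1\right) = 125000 \left(-1\right) = -125000$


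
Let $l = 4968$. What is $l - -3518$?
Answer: $8486$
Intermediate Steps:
$l - -3518 = 4968 - -3518 = 4968 + 3518 = 8486$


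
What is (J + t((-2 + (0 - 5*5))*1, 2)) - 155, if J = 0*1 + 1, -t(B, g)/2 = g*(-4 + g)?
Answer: -146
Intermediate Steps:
t(B, g) = -2*g*(-4 + g)
J = 1 (J = 0 + 1 = 1)
(J + t((-2 + (0 - 5*5))*1, 2)) - 155 = (1 + 2*2*(4 - 1*2)) - 155 = (1 + 2*2*(4 - 2)) - 155 = (1 + 2*2*2) - 155 = (1 + 8) - 155 = 9 - 155 = -146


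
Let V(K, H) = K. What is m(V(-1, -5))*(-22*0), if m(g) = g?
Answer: 0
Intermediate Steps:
m(V(-1, -5))*(-22*0) = -(-22)*0 = -1*0 = 0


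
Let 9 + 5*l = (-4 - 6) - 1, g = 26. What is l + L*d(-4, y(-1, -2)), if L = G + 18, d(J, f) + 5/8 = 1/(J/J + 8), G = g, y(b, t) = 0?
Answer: -479/18 ≈ -26.611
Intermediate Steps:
G = 26
d(J, f) = -37/72 (d(J, f) = -5/8 + 1/(J/J + 8) = -5/8 + 1/(1 + 8) = -5/8 + 1/9 = -37/72)
L = 44 (L = 26 + 18 = 44)
l = -4 (l = -9/5 + ((-4 - 6) - 1)/5 = -9/5 + (-10 - 1)/5 = -9/5 + (1/5)*(-11) = -9/5 - 11/5 = -4)
l + L*d(-4, y(-1, -2)) = -4 + 44*(-37/72) = -4 - 407/18 = -479/18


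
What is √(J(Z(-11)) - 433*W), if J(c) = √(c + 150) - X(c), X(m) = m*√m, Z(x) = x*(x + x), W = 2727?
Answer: √(-1180791 - 2648*√2) ≈ 1088.4*I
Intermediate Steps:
Z(x) = 2*x² (Z(x) = x*(2*x) = 2*x²)
X(m) = m^(3/2)
J(c) = √(150 + c) - c^(3/2) (J(c) = √(c + 150) - c^(3/2) = √(150 + c) - c^(3/2))
√(J(Z(-11)) - 433*W) = √((√(150 + 2*(-11)²) - (2*(-11)²)^(3/2)) - 433*2727) = √((√(150 + 2*121) - (2*121)^(3/2)) - 1180791) = √((√(150 + 242) - 242^(3/2)) - 1180791) = √((√392 - 2662*√2) - 1180791) = √((14*√2 - 2662*√2) - 1180791) = √(-2648*√2 - 1180791) = √(-1180791 - 2648*√2)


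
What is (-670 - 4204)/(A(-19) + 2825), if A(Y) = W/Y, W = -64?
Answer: -92606/53739 ≈ -1.7233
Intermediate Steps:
A(Y) = -64/Y
(-670 - 4204)/(A(-19) + 2825) = (-670 - 4204)/(-64/(-19) + 2825) = -4874/(-64*(-1/19) + 2825) = -4874/(64/19 + 2825) = -4874/53739/19 = -4874*19/53739 = -92606/53739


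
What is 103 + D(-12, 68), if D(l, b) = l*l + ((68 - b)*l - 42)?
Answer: 205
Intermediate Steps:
D(l, b) = -42 + l² + l*(68 - b) (D(l, b) = l² + (l*(68 - b) - 42) = l² + (-42 + l*(68 - b)) = -42 + l² + l*(68 - b))
103 + D(-12, 68) = 103 + (-42 + (-12)² + 68*(-12) - 1*68*(-12)) = 103 + (-42 + 144 - 816 + 816) = 103 + 102 = 205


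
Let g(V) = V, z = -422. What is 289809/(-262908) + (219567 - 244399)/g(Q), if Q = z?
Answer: 355901781/6163732 ≈ 57.741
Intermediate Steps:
Q = -422
289809/(-262908) + (219567 - 244399)/g(Q) = 289809/(-262908) + (219567 - 244399)/(-422) = 289809*(-1/262908) - 24832*(-1/422) = -32201/29212 + 12416/211 = 355901781/6163732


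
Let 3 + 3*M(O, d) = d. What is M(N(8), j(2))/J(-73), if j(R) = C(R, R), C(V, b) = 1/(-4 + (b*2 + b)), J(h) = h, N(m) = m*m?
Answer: 5/438 ≈ 0.011416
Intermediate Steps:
N(m) = m²
C(V, b) = 1/(-4 + 3*b) (C(V, b) = 1/(-4 + (2*b + b)) = 1/(-4 + 3*b))
j(R) = 1/(-4 + 3*R)
M(O, d) = -1 + d/3
M(N(8), j(2))/J(-73) = (-1 + 1/(3*(-4 + 3*2)))/(-73) = (-1 + 1/(3*(-4 + 6)))*(-1/73) = (-1 + (⅓)/2)*(-1/73) = (-1 + (⅓)*(½))*(-1/73) = (-1 + ⅙)*(-1/73) = -⅚*(-1/73) = 5/438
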